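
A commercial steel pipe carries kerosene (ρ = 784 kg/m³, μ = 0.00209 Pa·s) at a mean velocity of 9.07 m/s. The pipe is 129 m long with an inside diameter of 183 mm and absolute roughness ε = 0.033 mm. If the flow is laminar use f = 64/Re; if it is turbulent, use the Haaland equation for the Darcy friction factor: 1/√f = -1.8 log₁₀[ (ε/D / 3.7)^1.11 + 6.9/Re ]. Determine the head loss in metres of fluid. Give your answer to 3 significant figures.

Reynolds number Re = ρVD/μ = 784 · 9.07 · 0.183 / 0.00209 = 6.226e+05.
Re > 4000 → turbulent. Relative roughness ε/D = 3.3e-05/0.183 = 0.00018. Haaland: 1/√f = -1.8 log₁₀[(0.00018/3.7)^1.11 + 6.9/6.226e+05] = -1.8 log₁₀[1.64e-05 + 1.11e-05] = 8.211, so f = 0.01483.
Darcy-Weisbach: ΔP = f(L/D)(ρV²/2) = 0.01483·(129/0.183)·(784·9.07²/2) = 0.01483·704.9·3.225e+04 = 3.372e+05 Pa.
Head loss h_f = ΔP/(ρg) = 3.372e+05/(784·9.81) = 43.8 m.

h_f ≈ 43.8 m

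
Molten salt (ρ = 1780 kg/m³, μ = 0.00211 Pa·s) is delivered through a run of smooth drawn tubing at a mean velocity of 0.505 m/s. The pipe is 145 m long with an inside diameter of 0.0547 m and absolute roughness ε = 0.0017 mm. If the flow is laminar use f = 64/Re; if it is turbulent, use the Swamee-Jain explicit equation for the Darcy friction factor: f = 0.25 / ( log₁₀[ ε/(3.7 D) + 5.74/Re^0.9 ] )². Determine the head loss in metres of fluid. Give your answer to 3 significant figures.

Reynolds number Re = ρVD/μ = 1780 · 0.505 · 0.0547 / 0.00211 = 2.33e+04.
Re > 4000 → turbulent. Relative roughness ε/D = 1.7e-06/0.0547 = 3.11e-05. Swamee-Jain: f = 0.25/(log₁₀[3.11e-05/3.7 + 5.74/2.33e+04^0.9])² = 0.25/(log₁₀[8.4e-06 + 0.000673])² = 0.25/(-3.166)² = 0.02494.
Darcy-Weisbach: ΔP = f(L/D)(ρV²/2) = 0.02494·(145/0.0547)·(1780·0.505²/2) = 0.02494·2651·227 = 1.5e+04 Pa.
Head loss h_f = ΔP/(ρg) = 1.5e+04/(1780·9.81) = 0.859 m.

h_f ≈ 0.859 m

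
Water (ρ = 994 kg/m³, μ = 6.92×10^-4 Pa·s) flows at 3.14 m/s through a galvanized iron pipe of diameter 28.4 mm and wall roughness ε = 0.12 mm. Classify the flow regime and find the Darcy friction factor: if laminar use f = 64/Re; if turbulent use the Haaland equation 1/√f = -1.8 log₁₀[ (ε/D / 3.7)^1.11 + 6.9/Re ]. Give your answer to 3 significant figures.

Re = ρVD/μ = 994·3.14·0.0284/0.000692 = 1.281e+05.
Re > 4000 → turbulent. ε/D = 0.00012/0.0284 = 0.00423; Haaland: 1/√f = -1.8 log₁₀[0.000542 + 5.39e-05] = 5.805, so f = 0.02968.

f ≈ 0.0297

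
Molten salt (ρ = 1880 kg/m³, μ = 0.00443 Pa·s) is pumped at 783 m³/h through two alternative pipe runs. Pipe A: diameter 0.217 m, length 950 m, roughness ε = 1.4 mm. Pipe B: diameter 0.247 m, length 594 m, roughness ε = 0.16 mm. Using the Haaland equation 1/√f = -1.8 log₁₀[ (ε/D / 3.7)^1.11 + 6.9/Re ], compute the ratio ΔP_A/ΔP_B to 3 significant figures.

Pipe A: V = Q/A = 0.2175/0.03698 = 5.881 m/s; Re = 5.416e+05; ε/D = 0.00645; Haaland → f = 0.03306; ΔP_A = f(L/D)(ρV²/2) = 4.705e+06 Pa.
Pipe B: V = Q/A = 0.2175/0.04792 = 4.539 m/s; Re = 4.758e+05; ε/D = 0.000648; Haaland → f = 0.01849; ΔP_B = f(L/D)(ρV²/2) = 8.612e+05 Pa.
ΔP_A/ΔP_B = 4.705e+06/8.612e+05 = 5.46.

ΔP_A/ΔP_B ≈ 5.46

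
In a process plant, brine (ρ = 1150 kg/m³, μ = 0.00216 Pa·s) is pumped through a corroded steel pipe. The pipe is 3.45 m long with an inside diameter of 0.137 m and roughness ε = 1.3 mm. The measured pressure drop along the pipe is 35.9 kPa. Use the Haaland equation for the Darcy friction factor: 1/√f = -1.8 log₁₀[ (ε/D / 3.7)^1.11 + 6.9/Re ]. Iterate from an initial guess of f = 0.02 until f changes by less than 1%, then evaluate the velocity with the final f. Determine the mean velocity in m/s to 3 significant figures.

Rearranging Darcy-Weisbach: V = √(2·ΔP·D/(f·L·ρ)). With ε/D = 0.0013/0.137 = 0.00949, iterate starting from f = 0.02:
  f = 0.02 → V = √(2·3.59e+04·0.137/(0.02·3.45·1150)) = 11.13 m/s; Re = ρVD/μ = 8.121e+05; f → 0.03739
  f = 0.03739 → V = 8.143 m/s; Re = 5.94e+05; f → 0.03741
Converged (Δf/f < 1%). With the final f = 0.03741: V = √(2·3.59e+04·0.137/(0.03741·3.45·1150)) = 8.141 m/s.

V ≈ 8.14 m/s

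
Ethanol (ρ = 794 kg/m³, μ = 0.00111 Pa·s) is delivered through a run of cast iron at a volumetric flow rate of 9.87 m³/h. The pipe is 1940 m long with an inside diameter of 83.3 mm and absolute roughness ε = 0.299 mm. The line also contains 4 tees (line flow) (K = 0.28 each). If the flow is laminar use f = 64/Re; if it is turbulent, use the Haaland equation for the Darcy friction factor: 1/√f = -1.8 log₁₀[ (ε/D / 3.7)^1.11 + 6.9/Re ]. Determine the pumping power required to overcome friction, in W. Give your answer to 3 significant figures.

Q = 9.87 m³/h = 9.87/3600 = 0.002742 m³/s.
Cross-sectional area A = πD²/4 = π(0.0833)²/4 = 0.00545 m²; mean velocity V = Q/A = 0.002742/0.00545 = 0.5031 m/s.
Reynolds number Re = ρVD/μ = 794 · 0.5031 · 0.0833 / 0.00111 = 2.998e+04.
Re > 4000 → turbulent. Relative roughness ε/D = 0.000299/0.0833 = 0.00359. Haaland: 1/√f = -1.8 log₁₀[(0.00359/3.7)^1.11 + 6.9/2.998e+04] = -1.8 log₁₀[0.000452 + 0.00023] = 5.699, so f = 0.03079.
Total minor-loss coefficient ΣK = 4·0.28 = 1.12.
ΔP = [f·L/D + ΣK]·(ρV²/2) = [0.03079·1940/0.0833 + 1.12]·(794·0.5031²/2) = [717.1 + 1.12]·100.5 = 7.217e+04 Pa.
Pumping power P = QΔP = 0.002742·7.217e+04 = 197.9 W = 198 W.

P ≈ 198 W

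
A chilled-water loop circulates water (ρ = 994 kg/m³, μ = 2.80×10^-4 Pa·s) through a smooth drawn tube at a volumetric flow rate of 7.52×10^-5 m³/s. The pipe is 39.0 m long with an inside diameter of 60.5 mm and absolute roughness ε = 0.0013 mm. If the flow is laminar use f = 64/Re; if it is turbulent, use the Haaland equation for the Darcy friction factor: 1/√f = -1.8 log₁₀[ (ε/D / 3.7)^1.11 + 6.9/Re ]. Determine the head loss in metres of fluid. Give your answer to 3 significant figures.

Cross-sectional area A = πD²/4 = π(0.0605)²/4 = 0.002875 m²; mean velocity V = Q/A = 7.52e-05/0.002875 = 0.02616 m/s.
Reynolds number Re = ρVD/μ = 994 · 0.02616 · 0.0605 / 0.00028 = 5618.
Re > 4000 → turbulent. Relative roughness ε/D = 1.3e-06/0.0605 = 2.15e-05. Haaland: 1/√f = -1.8 log₁₀[(2.15e-05/3.7)^1.11 + 6.9/5618] = -1.8 log₁₀[1.54e-06 + 0.00123] = 5.238, so f = 0.03644.
Darcy-Weisbach: ΔP = f(L/D)(ρV²/2) = 0.03644·(39/0.0605)·(994·0.02616²/2) = 0.03644·644.6·0.3401 = 7.989 Pa.
Head loss h_f = ΔP/(ρg) = 7.989/(994·9.81) = 8.19×10^-4 m.

h_f ≈ 8.19×10^-4 m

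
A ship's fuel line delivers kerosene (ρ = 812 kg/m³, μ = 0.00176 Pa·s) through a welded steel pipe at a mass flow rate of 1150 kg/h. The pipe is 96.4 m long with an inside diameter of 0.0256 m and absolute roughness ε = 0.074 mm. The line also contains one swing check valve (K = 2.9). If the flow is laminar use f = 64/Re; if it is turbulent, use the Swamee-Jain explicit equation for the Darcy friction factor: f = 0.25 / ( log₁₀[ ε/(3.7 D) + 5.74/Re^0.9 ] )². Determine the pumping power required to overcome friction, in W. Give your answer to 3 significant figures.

ṁ = 1150 kg/h = 1150/3600 = 0.3194 kg/s.
A = πD²/4 = π(0.0256)²/4 = 0.0005147 m²; mean velocity V = ṁ/(ρA) = 0.3194/(812 · 0.0005147) = 0.7643 m/s.
Reynolds number Re = ρVD/μ = 812 · 0.7643 · 0.0256 / 0.00176 = 9027.
Re > 4000 → turbulent. Relative roughness ε/D = 7.4e-05/0.0256 = 0.00289. Swamee-Jain: f = 0.25/(log₁₀[0.00289/3.7 + 5.74/9027^0.9])² = 0.25/(log₁₀[0.000781 + 0.00158])² = 0.25/(-2.627)² = 0.03623.
Total minor-loss coefficient ΣK = 1·2.9 = 2.9.
ΔP = [f·L/D + ΣK]·(ρV²/2) = [0.03623·96.4/0.0256 + 2.9]·(812·0.7643²/2) = [136.4 + 2.9]·237.2 = 3.305e+04 Pa.
Q = ṁ/ρ = 0.3194/812 = 0.0003934 m³/s.
Pumping power P = QΔP = 0.0003934·3.305e+04 = 13.00 W = 13.0 W.

P ≈ 13.0 W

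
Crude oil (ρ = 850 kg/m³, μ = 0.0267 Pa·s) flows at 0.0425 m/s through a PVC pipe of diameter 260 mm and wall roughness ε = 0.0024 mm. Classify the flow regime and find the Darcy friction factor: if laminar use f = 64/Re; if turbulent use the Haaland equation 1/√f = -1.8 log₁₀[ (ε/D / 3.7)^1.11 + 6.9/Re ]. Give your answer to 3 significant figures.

Re = ρVD/μ = 850·0.0425·0.26/0.0267 = 351.8.
Re < 2300 → laminar, so f = 64/Re = 0.1819 (roughness is irrelevant in laminar flow).

f ≈ 0.182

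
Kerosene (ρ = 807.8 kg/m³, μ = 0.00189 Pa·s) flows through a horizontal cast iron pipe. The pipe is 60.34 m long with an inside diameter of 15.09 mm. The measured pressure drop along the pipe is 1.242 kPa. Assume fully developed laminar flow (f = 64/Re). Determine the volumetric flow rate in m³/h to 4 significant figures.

For laminar flow, f = 64/Re with Re = ρVD/μ, so Darcy-Weisbach reduces to ΔP = 32μLV/D². Solving for V: V = ΔP·D²/(32μL) = 1242·(0.01509)²/(32·0.00189·60.34) = 0.0775 m/s.
Check: Re = ρVD/μ = 807.8·0.0775·0.01509/0.00189 = 499.8 < 2300, so the laminar assumption holds.
Q = V·A = 0.0775·(π/4·0.01509²) = 1.386e-05 m³/s = 0.04989 m³/h.

Q ≈ 0.04989 m³/h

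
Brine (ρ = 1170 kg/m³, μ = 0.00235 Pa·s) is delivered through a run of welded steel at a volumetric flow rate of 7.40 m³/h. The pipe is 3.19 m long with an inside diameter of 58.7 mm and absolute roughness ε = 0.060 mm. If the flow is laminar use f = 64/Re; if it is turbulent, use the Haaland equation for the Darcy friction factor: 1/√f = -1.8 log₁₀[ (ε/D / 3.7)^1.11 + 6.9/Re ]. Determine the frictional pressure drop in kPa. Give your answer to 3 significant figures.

Q = 7.40 m³/h = 7.40/3600 = 0.002056 m³/s.
Cross-sectional area A = πD²/4 = π(0.0587)²/4 = 0.002706 m²; mean velocity V = Q/A = 0.002056/0.002706 = 0.7596 m/s.
Reynolds number Re = ρVD/μ = 1170 · 0.7596 · 0.0587 / 0.00235 = 2.22e+04.
Re > 4000 → turbulent. Relative roughness ε/D = 6e-05/0.0587 = 0.00102. Haaland: 1/√f = -1.8 log₁₀[(0.00102/3.7)^1.11 + 6.9/2.22e+04] = -1.8 log₁₀[0.000112 + 0.000311] = 6.073, so f = 0.02712.
Darcy-Weisbach: ΔP = f(L/D)(ρV²/2) = 0.02712·(3.19/0.0587)·(1170·0.7596²/2) = 0.02712·54.34·337.5 = 497.4 Pa.
ΔP = 497.4 Pa = 0.497 kPa.

ΔP ≈ 0.497 kPa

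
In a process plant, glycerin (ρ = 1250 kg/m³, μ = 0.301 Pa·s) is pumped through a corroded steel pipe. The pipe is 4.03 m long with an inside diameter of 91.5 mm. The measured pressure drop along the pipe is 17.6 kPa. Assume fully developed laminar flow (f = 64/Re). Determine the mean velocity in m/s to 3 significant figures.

V ≈ 3.80 m/s

For laminar flow, f = 64/Re with Re = ρVD/μ, so Darcy-Weisbach reduces to ΔP = 32μLV/D². Solving for V: V = ΔP·D²/(32μL) = 1.76e+04·(0.0915)²/(32·0.301·4.03) = 3.796 m/s.
Check: Re = ρVD/μ = 1250·3.796·0.0915/0.301 = 1442 < 2300, so the laminar assumption holds.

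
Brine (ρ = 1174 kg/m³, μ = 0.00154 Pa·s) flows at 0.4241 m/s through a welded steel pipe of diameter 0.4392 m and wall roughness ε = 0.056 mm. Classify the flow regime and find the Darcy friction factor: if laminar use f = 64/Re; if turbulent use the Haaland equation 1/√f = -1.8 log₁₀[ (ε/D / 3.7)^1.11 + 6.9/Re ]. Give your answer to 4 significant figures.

Re = ρVD/μ = 1174·0.4241·0.4392/0.00154 = 1.42e+05.
Re > 4000 → turbulent. ε/D = 5.6e-05/0.4392 = 0.000128; Haaland: 1/√f = -1.8 log₁₀[1.11e-05 + 4.86e-05] = 7.603, so f = 0.0173.

f ≈ 0.01730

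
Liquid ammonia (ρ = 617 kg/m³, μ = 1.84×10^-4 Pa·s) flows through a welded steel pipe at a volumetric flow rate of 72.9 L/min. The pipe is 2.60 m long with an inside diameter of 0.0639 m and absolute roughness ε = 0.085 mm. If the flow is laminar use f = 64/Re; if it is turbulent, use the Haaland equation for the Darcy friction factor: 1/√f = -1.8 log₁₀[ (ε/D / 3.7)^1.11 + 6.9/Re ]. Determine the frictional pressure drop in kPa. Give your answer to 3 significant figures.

Q = 72.9 L/min = 72.9/60000 = 0.001215 m³/s.
Cross-sectional area A = πD²/4 = π(0.0639)²/4 = 0.003207 m²; mean velocity V = Q/A = 0.001215/0.003207 = 0.3789 m/s.
Reynolds number Re = ρVD/μ = 617 · 0.3789 · 0.0639 / 0.000184 = 8.118e+04.
Re > 4000 → turbulent. Relative roughness ε/D = 8.5e-05/0.0639 = 0.00133. Haaland: 1/√f = -1.8 log₁₀[(0.00133/3.7)^1.11 + 6.9/8.118e+04] = -1.8 log₁₀[0.00015 + 8.5e-05] = 6.531, so f = 0.02344.
Darcy-Weisbach: ΔP = f(L/D)(ρV²/2) = 0.02344·(2.6/0.0639)·(617·0.3789²/2) = 0.02344·40.69·44.28 = 42.24 Pa.
ΔP = 42.24 Pa = 0.0422 kPa.

ΔP ≈ 0.0422 kPa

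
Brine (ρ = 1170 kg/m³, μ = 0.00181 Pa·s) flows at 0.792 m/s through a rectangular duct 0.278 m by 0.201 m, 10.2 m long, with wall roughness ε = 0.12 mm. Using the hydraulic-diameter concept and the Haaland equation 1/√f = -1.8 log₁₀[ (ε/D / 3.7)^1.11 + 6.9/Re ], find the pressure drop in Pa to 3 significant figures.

ΔP ≈ 316 Pa

Hydraulic diameter D_h = 4A/P = 4·(0.278·0.201)/(2·(0.278+0.201)) = 0.2235/0.958 = 0.2333 m.
Re = ρVD_h/μ = 1170·0.792·0.2333/0.00181 = 1.194e+05.
ε/D_h = 0.00012/0.2333 = 0.000514; Haaland gives 1/√f = -1.8 log₁₀[5.23e-05+5.78e-05] = 7.125, so f = 0.0197.
ΔP = f(L/D_h)(ρV²/2) = 0.0197·10.2/0.2333·366.9 = 316 Pa.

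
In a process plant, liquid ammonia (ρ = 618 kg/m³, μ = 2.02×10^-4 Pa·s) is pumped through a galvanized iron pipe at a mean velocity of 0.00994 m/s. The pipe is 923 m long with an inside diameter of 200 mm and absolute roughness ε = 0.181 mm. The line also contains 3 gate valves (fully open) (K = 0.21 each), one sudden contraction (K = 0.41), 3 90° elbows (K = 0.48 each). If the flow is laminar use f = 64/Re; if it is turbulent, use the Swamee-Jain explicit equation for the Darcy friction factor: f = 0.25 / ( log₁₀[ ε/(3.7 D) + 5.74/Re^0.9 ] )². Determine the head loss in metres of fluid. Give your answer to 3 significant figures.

Reynolds number Re = ρVD/μ = 618 · 0.00994 · 0.2 / 0.000202 = 6082.
Re > 4000 → turbulent. Relative roughness ε/D = 0.000181/0.2 = 0.000905. Swamee-Jain: f = 0.25/(log₁₀[0.000905/3.7 + 5.74/6082^0.9])² = 0.25/(log₁₀[0.000245 + 0.00226])² = 0.25/(-2.602)² = 0.03692.
Total minor-loss coefficient ΣK = 3·0.21 + 1·0.41 + 3·0.48 = 2.48.
ΔP = [f·L/D + ΣK]·(ρV²/2) = [0.03692·923/0.2 + 2.48]·(618·0.00994²/2) = [170.4 + 2.48]·0.03053 = 5.278 Pa.
Head loss h_f = ΔP/(ρg) = 5.278/(618·9.81) = 8.71×10^-4 m.

h_f ≈ 8.71×10^-4 m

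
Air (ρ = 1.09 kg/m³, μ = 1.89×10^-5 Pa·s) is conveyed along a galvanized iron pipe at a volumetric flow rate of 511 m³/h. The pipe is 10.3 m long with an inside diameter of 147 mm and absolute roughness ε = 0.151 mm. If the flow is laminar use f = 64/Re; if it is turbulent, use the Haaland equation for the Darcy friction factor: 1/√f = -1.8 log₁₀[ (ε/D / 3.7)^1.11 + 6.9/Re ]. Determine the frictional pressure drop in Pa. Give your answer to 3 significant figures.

ΔP ≈ 61.0 Pa

Q = 511 m³/h = 511/3600 = 0.1419 m³/s.
Cross-sectional area A = πD²/4 = π(0.147)²/4 = 0.01697 m²; mean velocity V = Q/A = 0.1419/0.01697 = 8.364 m/s.
Reynolds number Re = ρVD/μ = 1.09 · 8.364 · 0.147 / 1.89e-05 = 7.09e+04.
Re > 4000 → turbulent. Relative roughness ε/D = 0.000151/0.147 = 0.00103. Haaland: 1/√f = -1.8 log₁₀[(0.00103/3.7)^1.11 + 6.9/7.09e+04] = -1.8 log₁₀[0.000113 + 9.73e-05] = 6.62, so f = 0.02282.
Darcy-Weisbach: ΔP = f(L/D)(ρV²/2) = 0.02282·(10.3/0.147)·(1.09·8.364²/2) = 0.02282·70.07·38.12 = 60.96 Pa.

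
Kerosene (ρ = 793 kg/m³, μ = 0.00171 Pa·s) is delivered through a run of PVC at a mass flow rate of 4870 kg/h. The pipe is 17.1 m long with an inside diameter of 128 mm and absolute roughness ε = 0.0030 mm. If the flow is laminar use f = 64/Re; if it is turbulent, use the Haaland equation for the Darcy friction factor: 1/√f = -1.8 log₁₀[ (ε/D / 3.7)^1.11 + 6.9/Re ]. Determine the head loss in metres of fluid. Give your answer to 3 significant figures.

h_f ≈ 0.00395 m

ṁ = 4870 kg/h = 4870/3600 = 1.353 kg/s.
A = πD²/4 = π(0.128)²/4 = 0.01287 m²; mean velocity V = ṁ/(ρA) = 1.353/(793 · 0.01287) = 0.1326 m/s.
Reynolds number Re = ρVD/μ = 793 · 0.1326 · 0.128 / 0.00171 = 7869.
Re > 4000 → turbulent. Relative roughness ε/D = 3e-06/0.128 = 2.34e-05. Haaland: 1/√f = -1.8 log₁₀[(2.34e-05/3.7)^1.11 + 6.9/7869] = -1.8 log₁₀[1.7e-06 + 0.000877] = 5.501, so f = 0.03304.
Darcy-Weisbach: ΔP = f(L/D)(ρV²/2) = 0.03304·(17.1/0.128)·(793·0.1326²/2) = 0.03304·133.6·6.968 = 30.76 Pa.
Head loss h_f = ΔP/(ρg) = 30.76/(793·9.81) = 0.00395 m.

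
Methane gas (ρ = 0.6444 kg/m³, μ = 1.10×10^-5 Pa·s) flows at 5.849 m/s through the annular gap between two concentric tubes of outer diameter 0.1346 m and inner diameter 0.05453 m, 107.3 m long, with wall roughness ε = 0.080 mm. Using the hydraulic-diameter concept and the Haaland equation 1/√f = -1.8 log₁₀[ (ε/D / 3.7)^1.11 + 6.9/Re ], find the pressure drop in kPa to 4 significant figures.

Hydraulic diameter D_h = 4A/P = D_o - D_i = 0.1346 - 0.05453 = 0.08007 m.
Re = ρVD_h/μ = 0.6444·5.849·0.08007/1.1e-05 = 2.744e+04.
ε/D_h = 8e-05/0.08007 = 0.000999; Haaland gives 1/√f = -1.8 log₁₀[0.000109+0.000251] = 6.197, so f = 0.02604.
ΔP = f(L/D_h)(ρV²/2) = 0.02604·107.3/0.08007·11.02 = 384.7 Pa.
ΔP = 0.3847 kPa.

ΔP ≈ 0.3847 kPa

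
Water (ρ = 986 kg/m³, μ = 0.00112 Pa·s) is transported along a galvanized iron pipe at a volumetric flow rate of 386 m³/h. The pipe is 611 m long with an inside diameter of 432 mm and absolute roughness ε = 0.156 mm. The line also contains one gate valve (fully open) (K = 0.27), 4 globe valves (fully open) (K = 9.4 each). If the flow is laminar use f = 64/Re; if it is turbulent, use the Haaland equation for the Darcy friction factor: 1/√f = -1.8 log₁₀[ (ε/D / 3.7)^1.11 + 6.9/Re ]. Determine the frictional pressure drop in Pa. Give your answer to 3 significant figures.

Q = 386 m³/h = 386/3600 = 0.1072 m³/s.
Cross-sectional area A = πD²/4 = π(0.432)²/4 = 0.1466 m²; mean velocity V = Q/A = 0.1072/0.1466 = 0.7315 m/s.
Reynolds number Re = ρVD/μ = 986 · 0.7315 · 0.432 / 0.00112 = 2.782e+05.
Re > 4000 → turbulent. Relative roughness ε/D = 0.000156/0.432 = 0.000361. Haaland: 1/√f = -1.8 log₁₀[(0.000361/3.7)^1.11 + 6.9/2.782e+05] = -1.8 log₁₀[3.53e-05 + 2.48e-05] = 7.597, so f = 0.01732.
Total minor-loss coefficient ΣK = 1·0.27 + 4·9.4 = 37.9.
ΔP = [f·L/D + ΣK]·(ρV²/2) = [0.01732·611/0.432 + 37.9]·(986·0.7315²/2) = [24.5 + 37.9]·263.8 = 1.646e+04 Pa.

ΔP ≈ 16500 Pa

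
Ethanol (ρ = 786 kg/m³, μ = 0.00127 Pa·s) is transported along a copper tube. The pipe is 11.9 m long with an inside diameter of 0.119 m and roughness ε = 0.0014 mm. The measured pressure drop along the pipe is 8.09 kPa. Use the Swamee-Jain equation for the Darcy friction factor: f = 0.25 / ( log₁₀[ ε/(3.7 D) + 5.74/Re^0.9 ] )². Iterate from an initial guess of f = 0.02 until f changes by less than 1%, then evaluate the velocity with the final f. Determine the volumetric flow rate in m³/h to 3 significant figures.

Q ≈ 150 m³/h

Rearranging Darcy-Weisbach: V = √(2·ΔP·D/(f·L·ρ)). With ε/D = 1.4e-06/0.119 = 1.18e-05, iterate starting from f = 0.02:
  f = 0.02 → V = √(2·8090·0.119/(0.02·11.9·786)) = 3.208 m/s; Re = ρVD/μ = 2.363e+05; f → 0.01516
  f = 0.01516 → V = 3.685 m/s; Re = 2.714e+05; f → 0.01478
  f = 0.01478 → V = 3.732 m/s; Re = 2.749e+05; f → 0.01474
Converged (Δf/f < 1%). With the final f = 0.01474: V = √(2·8090·0.119/(0.01474·11.9·786)) = 3.737 m/s.
Q = V·A = 3.737·(π/4·0.119²) = 0.04156 m³/s = 150 m³/h.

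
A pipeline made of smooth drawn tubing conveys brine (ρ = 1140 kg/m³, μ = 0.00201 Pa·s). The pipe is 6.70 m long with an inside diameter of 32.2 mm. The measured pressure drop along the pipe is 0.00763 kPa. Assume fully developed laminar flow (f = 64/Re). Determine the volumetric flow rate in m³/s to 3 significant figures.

For laminar flow, f = 64/Re with Re = ρVD/μ, so Darcy-Weisbach reduces to ΔP = 32μLV/D². Solving for V: V = ΔP·D²/(32μL) = 7.63·(0.0322)²/(32·0.00201·6.7) = 0.01836 m/s.
Check: Re = ρVD/μ = 1140·0.01836·0.0322/0.00201 = 335.3 < 2300, so the laminar assumption holds.
Q = V·A = 0.01836·(π/4·0.0322²) = 1.495e-05 m³/s = 1.49×10^-5 m³/s.

Q ≈ 1.49×10^-5 m³/s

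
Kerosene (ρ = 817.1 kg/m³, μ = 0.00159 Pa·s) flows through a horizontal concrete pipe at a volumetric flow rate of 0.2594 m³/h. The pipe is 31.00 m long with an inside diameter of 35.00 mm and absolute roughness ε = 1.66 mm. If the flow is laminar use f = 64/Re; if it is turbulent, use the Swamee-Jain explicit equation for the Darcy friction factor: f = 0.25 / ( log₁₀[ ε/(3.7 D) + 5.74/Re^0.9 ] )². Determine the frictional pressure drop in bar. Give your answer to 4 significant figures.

ΔP ≈ 9.643×10^-4 bar

Q = 0.2594 m³/h = 0.2594/3600 = 7.206e-05 m³/s.
Cross-sectional area A = πD²/4 = π(0.035)²/4 = 0.0009621 m²; mean velocity V = Q/A = 7.206e-05/0.0009621 = 0.07489 m/s.
Reynolds number Re = ρVD/μ = 817.1 · 0.07489 · 0.035 / 0.00159 = 1347.
Re < 2300 → laminar flow, so f = 64/Re = 64/1347 = 0.04751 (the turbulent correlation is not needed).
Darcy-Weisbach: ΔP = f(L/D)(ρV²/2) = 0.04751·(31/0.035)·(817.1·0.07489²/2) = 0.04751·885.7·2.292 = 96.43 Pa.
ΔP = 96.43 Pa = 9.643×10^-4 bar.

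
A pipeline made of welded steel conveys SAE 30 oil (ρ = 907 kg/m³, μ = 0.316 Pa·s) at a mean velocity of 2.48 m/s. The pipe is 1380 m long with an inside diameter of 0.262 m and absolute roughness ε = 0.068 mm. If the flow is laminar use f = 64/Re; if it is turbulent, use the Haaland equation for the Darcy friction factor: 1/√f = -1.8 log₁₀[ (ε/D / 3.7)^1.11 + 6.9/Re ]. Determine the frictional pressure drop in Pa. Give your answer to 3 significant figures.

ΔP ≈ 504000 Pa

Reynolds number Re = ρVD/μ = 907 · 2.48 · 0.262 / 0.316 = 1865.
Re < 2300 → laminar flow, so f = 64/Re = 64/1865 = 0.03432 (the turbulent correlation is not needed).
Darcy-Weisbach: ΔP = f(L/D)(ρV²/2) = 0.03432·(1380/0.262)·(907·2.48²/2) = 0.03432·5267·2789 = 5.042e+05 Pa.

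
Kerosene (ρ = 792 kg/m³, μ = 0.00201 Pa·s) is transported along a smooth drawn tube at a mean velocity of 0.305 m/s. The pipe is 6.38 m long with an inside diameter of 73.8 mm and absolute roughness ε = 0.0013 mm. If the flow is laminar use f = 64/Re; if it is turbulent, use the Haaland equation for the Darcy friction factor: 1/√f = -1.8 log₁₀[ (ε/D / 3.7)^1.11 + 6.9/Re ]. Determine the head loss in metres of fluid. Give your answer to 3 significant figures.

Reynolds number Re = ρVD/μ = 792 · 0.305 · 0.0738 / 0.00201 = 8869.
Re > 4000 → turbulent. Relative roughness ε/D = 1.3e-06/0.0738 = 1.76e-05. Haaland: 1/√f = -1.8 log₁₀[(1.76e-05/3.7)^1.11 + 6.9/8869] = -1.8 log₁₀[1.24e-06 + 0.000778] = 5.595, so f = 0.03194.
Darcy-Weisbach: ΔP = f(L/D)(ρV²/2) = 0.03194·(6.38/0.0738)·(792·0.305²/2) = 0.03194·86.45·36.84 = 101.7 Pa.
Head loss h_f = ΔP/(ρg) = 101.7/(792·9.81) = 0.0131 m.

h_f ≈ 0.0131 m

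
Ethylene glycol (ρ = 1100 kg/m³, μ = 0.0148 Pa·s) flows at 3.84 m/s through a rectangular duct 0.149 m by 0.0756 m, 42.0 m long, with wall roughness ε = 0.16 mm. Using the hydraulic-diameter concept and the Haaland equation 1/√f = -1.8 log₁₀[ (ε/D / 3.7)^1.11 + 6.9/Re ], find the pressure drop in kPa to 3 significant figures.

ΔP ≈ 92.2 kPa

Hydraulic diameter D_h = 4A/P = 4·(0.149·0.0756)/(2·(0.149+0.0756)) = 0.04506/0.4492 = 0.1003 m.
Re = ρVD_h/μ = 1100·3.84·0.1003/0.0148 = 2.863e+04.
ε/D_h = 0.00016/0.1003 = 0.0016; Haaland gives 1/√f = -1.8 log₁₀[0.000184+0.000241] = 6.069, so f = 0.02715.
ΔP = f(L/D_h)(ρV²/2) = 0.02715·42/0.1003·8110 = 9.219e+04 Pa.
ΔP = 92.2 kPa.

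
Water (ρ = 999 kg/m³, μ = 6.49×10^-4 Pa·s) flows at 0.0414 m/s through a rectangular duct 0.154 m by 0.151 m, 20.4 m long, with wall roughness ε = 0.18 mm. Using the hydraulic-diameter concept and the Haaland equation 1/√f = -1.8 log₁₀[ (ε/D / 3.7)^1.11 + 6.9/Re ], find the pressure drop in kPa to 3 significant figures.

Hydraulic diameter D_h = 4A/P = 4·(0.154·0.151)/(2·(0.154+0.151)) = 0.09302/0.61 = 0.1525 m.
Re = ρVD_h/μ = 999·0.0414·0.1525/0.000649 = 9717.
ε/D_h = 0.00018/0.1525 = 0.00118; Haaland gives 1/√f = -1.8 log₁₀[0.000132+0.00071] = 5.535, so f = 0.03264.
ΔP = f(L/D_h)(ρV²/2) = 0.03264·20.4/0.1525·0.8561 = 3.739 Pa.
ΔP = 0.00374 kPa.

ΔP ≈ 0.00374 kPa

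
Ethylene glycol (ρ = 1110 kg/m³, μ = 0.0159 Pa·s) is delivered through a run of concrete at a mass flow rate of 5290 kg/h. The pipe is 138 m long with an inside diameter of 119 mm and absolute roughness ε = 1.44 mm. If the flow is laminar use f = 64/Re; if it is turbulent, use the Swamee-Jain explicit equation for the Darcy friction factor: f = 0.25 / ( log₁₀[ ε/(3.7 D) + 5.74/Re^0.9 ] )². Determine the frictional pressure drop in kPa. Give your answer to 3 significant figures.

ΔP ≈ 0.590 kPa

ṁ = 5290 kg/h = 5290/3600 = 1.469 kg/s.
A = πD²/4 = π(0.119)²/4 = 0.01112 m²; mean velocity V = ṁ/(ρA) = 1.469/(1110 · 0.01112) = 0.119 m/s.
Reynolds number Re = ρVD/μ = 1110 · 0.119 · 0.119 / 0.0159 = 988.8.
Re < 2300 → laminar flow, so f = 64/Re = 64/988.8 = 0.06472 (the turbulent correlation is not needed).
Darcy-Weisbach: ΔP = f(L/D)(ρV²/2) = 0.06472·(138/0.119)·(1110·0.119²/2) = 0.06472·1160·7.863 = 590.2 Pa.
ΔP = 590.2 Pa = 0.590 kPa.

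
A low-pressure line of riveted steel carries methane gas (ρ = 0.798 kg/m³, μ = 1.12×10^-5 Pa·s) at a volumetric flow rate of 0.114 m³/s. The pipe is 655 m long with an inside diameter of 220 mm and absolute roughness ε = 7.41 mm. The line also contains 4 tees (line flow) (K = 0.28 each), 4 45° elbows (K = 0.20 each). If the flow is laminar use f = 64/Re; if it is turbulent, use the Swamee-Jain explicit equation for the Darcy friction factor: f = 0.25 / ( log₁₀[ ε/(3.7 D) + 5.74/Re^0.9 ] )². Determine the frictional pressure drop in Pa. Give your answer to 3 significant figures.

Cross-sectional area A = πD²/4 = π(0.22)²/4 = 0.03801 m²; mean velocity V = Q/A = 0.114/0.03801 = 2.999 m/s.
Reynolds number Re = ρVD/μ = 0.798 · 2.999 · 0.22 / 1.12e-05 = 4.701e+04.
Re > 4000 → turbulent. Relative roughness ε/D = 0.00741/0.22 = 0.0337. Swamee-Jain: f = 0.25/(log₁₀[0.0337/3.7 + 5.74/4.701e+04^0.9])² = 0.25/(log₁₀[0.0091 + 0.000358])² = 0.25/(-2.024)² = 0.06102.
Total minor-loss coefficient ΣK = 4·0.28 + 4·0.2 = 1.92.
ΔP = [f·L/D + ΣK]·(ρV²/2) = [0.06102·655/0.22 + 1.92]·(0.798·2.999²/2) = [181.7 + 1.92]·3.588 = 658.9 Pa.

ΔP ≈ 659 Pa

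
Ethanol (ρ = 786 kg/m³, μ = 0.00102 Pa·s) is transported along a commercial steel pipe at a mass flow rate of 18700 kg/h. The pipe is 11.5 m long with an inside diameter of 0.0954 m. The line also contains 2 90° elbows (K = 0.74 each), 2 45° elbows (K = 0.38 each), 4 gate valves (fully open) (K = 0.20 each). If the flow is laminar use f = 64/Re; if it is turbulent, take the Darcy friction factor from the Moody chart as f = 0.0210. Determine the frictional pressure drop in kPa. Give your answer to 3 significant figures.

ΔP ≈ 1.87 kPa

ṁ = 18700 kg/h = 18700/3600 = 5.194 kg/s.
A = πD²/4 = π(0.0954)²/4 = 0.007148 m²; mean velocity V = ṁ/(ρA) = 5.194/(786 · 0.007148) = 0.9245 m/s.
Reynolds number Re = ρVD/μ = 786 · 0.9245 · 0.0954 / 0.00102 = 6.797e+04.
Re > 4000 → turbulent; use the Moody-chart value f = 0.0210.
Total minor-loss coefficient ΣK = 2·0.74 + 2·0.38 + 4·0.2 = 3.04.
ΔP = [f·L/D + ΣK]·(ρV²/2) = [0.021·11.5/0.0954 + 3.04]·(786·0.9245²/2) = [2.531 + 3.04]·335.9 = 1872 Pa.
ΔP = 1872 Pa = 1.87 kPa.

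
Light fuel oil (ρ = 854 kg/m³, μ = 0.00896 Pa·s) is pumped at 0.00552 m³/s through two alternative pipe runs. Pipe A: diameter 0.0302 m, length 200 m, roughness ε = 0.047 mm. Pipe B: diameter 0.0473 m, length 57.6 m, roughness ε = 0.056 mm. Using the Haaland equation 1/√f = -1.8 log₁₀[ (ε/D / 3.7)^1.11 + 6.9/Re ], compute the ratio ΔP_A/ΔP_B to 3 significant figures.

Pipe A: V = Q/A = 0.00552/0.0007163 = 7.706 m/s; Re = 2.218e+04; ε/D = 0.00156; Haaland → f = 0.02817; ΔP_A = f(L/D)(ρV²/2) = 4.731e+06 Pa.
Pipe B: V = Q/A = 0.00552/0.001757 = 3.141 m/s; Re = 1.416e+04; ε/D = 0.00118; Haaland → f = 0.02999; ΔP_B = f(L/D)(ρV²/2) = 1.539e+05 Pa.
ΔP_A/ΔP_B = 4.731e+06/1.539e+05 = 30.7.

ΔP_A/ΔP_B ≈ 30.7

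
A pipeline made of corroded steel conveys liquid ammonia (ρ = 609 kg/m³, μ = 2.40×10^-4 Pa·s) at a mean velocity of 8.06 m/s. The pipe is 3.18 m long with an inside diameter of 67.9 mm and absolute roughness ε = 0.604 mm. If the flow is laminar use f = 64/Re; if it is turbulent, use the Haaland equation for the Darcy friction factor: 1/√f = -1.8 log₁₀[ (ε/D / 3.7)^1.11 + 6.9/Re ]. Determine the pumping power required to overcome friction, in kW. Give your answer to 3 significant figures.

Reynolds number Re = ρVD/μ = 609 · 8.06 · 0.0679 / 0.00024 = 1.389e+06.
Re > 4000 → turbulent. Relative roughness ε/D = 0.000604/0.0679 = 0.0089. Haaland: 1/√f = -1.8 log₁₀[(0.0089/3.7)^1.11 + 6.9/1.389e+06] = -1.8 log₁₀[0.00124 + 4.97e-06] = 5.23, so f = 0.03656.
Darcy-Weisbach: ΔP = f(L/D)(ρV²/2) = 0.03656·(3.18/0.0679)·(609·8.06²/2) = 0.03656·46.83·1.978e+04 = 3.387e+04 Pa.
Q = V·A = 8.06·0.003621 = 0.02919 m³/s.
Pumping power P = QΔP = 0.02919·3.387e+04 = 988.6 W = 0.989 kW.

P ≈ 0.989 kW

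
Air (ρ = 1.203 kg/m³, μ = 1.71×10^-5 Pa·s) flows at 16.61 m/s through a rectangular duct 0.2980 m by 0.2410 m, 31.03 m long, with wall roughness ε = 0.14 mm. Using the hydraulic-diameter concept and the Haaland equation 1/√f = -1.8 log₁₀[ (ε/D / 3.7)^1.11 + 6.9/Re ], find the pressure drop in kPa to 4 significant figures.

ΔP ≈ 0.3512 kPa

Hydraulic diameter D_h = 4A/P = 4·(0.298·0.241)/(2·(0.298+0.241)) = 0.2873/1.078 = 0.2665 m.
Re = ρVD_h/μ = 1.203·16.61·0.2665/1.71e-05 = 3.114e+05.
ε/D_h = 0.00014/0.2665 = 0.000525; Haaland gives 1/√f = -1.8 log₁₀[5.36e-05+2.22e-05] = 7.417, so f = 0.01818.
ΔP = f(L/D_h)(ρV²/2) = 0.01818·31.03/0.2665·165.9 = 351.2 Pa.
ΔP = 0.3512 kPa.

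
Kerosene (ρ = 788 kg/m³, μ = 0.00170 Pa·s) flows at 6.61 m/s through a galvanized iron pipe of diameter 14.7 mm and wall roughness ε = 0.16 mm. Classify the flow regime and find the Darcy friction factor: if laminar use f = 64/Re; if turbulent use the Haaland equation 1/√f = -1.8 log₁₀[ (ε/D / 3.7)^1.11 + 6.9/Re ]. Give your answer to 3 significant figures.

f ≈ 0.0403

Re = ρVD/μ = 788·6.61·0.0147/0.0017 = 4.504e+04.
Re > 4000 → turbulent. ε/D = 0.00016/0.0147 = 0.0109; Haaland: 1/√f = -1.8 log₁₀[0.00155 + 0.000153] = 4.984, so f = 0.04026.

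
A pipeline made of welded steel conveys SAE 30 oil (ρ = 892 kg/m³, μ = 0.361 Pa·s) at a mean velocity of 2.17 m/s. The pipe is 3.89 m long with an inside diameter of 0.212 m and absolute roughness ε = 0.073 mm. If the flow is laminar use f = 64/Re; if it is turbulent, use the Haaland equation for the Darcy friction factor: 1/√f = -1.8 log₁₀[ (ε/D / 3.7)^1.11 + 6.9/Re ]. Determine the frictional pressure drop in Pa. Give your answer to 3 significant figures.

ΔP ≈ 2170 Pa

Reynolds number Re = ρVD/μ = 892 · 2.17 · 0.212 / 0.361 = 1137.
Re < 2300 → laminar flow, so f = 64/Re = 64/1137 = 0.0563 (the turbulent correlation is not needed).
Darcy-Weisbach: ΔP = f(L/D)(ρV²/2) = 0.0563·(3.89/0.212)·(892·2.17²/2) = 0.0563·18.35·2100 = 2170 Pa.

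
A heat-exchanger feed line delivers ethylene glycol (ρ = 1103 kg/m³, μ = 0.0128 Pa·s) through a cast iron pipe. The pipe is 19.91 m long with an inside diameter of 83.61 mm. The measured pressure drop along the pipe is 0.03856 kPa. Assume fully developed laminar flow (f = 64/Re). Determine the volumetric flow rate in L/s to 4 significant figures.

For laminar flow, f = 64/Re with Re = ρVD/μ, so Darcy-Weisbach reduces to ΔP = 32μLV/D². Solving for V: V = ΔP·D²/(32μL) = 38.56·(0.08361)²/(32·0.0128·19.91) = 0.03305 m/s.
Check: Re = ρVD/μ = 1103·0.03305·0.08361/0.0128 = 238.1 < 2300, so the laminar assumption holds.
Q = V·A = 0.03305·(π/4·0.08361²) = 0.0001815 m³/s = 0.1815 L/s.

Q ≈ 0.1815 L/s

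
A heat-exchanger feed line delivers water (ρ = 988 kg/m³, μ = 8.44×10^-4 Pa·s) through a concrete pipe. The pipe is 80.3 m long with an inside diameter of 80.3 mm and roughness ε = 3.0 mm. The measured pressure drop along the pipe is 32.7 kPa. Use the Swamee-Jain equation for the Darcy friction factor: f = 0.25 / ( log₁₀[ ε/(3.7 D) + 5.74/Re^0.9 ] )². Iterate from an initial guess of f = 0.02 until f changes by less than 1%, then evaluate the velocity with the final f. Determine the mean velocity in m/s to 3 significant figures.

V ≈ 1.02 m/s

Rearranging Darcy-Weisbach: V = √(2·ΔP·D/(f·L·ρ)). With ε/D = 0.003/0.0803 = 0.0374, iterate starting from f = 0.02:
  f = 0.02 → V = √(2·3.27e+04·0.0803/(0.02·80.3·988)) = 1.819 m/s; Re = ρVD/μ = 1.71e+05; f → 0.06307
  f = 0.06307 → V = 1.025 m/s; Re = 9.63e+04; f → 0.06327
Converged (Δf/f < 1%). With the final f = 0.06327: V = √(2·3.27e+04·0.0803/(0.06327·80.3·988)) = 1.023 m/s.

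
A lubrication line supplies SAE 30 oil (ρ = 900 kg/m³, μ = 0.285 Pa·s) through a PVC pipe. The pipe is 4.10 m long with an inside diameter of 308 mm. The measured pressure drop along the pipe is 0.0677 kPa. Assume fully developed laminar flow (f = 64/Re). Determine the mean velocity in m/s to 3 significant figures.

For laminar flow, f = 64/Re with Re = ρVD/μ, so Darcy-Weisbach reduces to ΔP = 32μLV/D². Solving for V: V = ΔP·D²/(32μL) = 67.7·(0.308)²/(32·0.285·4.1) = 0.1718 m/s.
Check: Re = ρVD/μ = 900·0.1718·0.308/0.285 = 167.1 < 2300, so the laminar assumption holds.

V ≈ 0.172 m/s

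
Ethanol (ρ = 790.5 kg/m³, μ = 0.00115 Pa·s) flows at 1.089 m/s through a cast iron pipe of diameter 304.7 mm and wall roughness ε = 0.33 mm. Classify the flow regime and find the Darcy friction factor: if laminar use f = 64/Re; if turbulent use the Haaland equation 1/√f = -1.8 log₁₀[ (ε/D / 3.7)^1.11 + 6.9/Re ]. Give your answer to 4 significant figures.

Re = ρVD/μ = 790.5·1.089·0.3047/0.00115 = 2.281e+05.
Re > 4000 → turbulent. ε/D = 0.00033/0.3047 = 0.00108; Haaland: 1/√f = -1.8 log₁₀[0.00012 + 3.03e-05] = 6.884, so f = 0.0211.

f ≈ 0.02110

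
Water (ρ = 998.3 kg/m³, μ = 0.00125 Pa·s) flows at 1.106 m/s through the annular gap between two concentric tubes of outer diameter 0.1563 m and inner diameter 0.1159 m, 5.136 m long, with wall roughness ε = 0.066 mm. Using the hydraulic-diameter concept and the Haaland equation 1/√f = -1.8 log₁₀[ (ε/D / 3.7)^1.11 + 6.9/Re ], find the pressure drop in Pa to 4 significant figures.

Hydraulic diameter D_h = 4A/P = D_o - D_i = 0.1563 - 0.1159 = 0.0404 m.
Re = ρVD_h/μ = 998.3·1.106·0.0404/0.00125 = 3.569e+04.
ε/D_h = 6.6e-05/0.0404 = 0.00163; Haaland gives 1/√f = -1.8 log₁₀[0.000189+0.000193] = 6.152, so f = 0.02642.
ΔP = f(L/D_h)(ρV²/2) = 0.02642·5.136/0.0404·610.6 = 2051 Pa.

ΔP ≈ 2051 Pa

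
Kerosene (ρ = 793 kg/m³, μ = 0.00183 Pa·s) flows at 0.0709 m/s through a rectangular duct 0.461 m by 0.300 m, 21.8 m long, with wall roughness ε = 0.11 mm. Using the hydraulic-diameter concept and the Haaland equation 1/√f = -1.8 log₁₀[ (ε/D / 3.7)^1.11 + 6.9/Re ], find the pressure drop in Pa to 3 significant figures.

ΔP ≈ 3.63 Pa

Hydraulic diameter D_h = 4A/P = 4·(0.461·0.3)/(2·(0.461+0.3)) = 0.5532/1.522 = 0.3635 m.
Re = ρVD_h/μ = 793·0.0709·0.3635/0.00183 = 1.117e+04.
ε/D_h = 0.00011/0.3635 = 0.000303; Haaland gives 1/√f = -1.8 log₁₀[2.9e-05+0.000618] = 5.74, so f = 0.03035.
ΔP = f(L/D_h)(ρV²/2) = 0.03035·21.8/0.3635·1.993 = 3.628 Pa.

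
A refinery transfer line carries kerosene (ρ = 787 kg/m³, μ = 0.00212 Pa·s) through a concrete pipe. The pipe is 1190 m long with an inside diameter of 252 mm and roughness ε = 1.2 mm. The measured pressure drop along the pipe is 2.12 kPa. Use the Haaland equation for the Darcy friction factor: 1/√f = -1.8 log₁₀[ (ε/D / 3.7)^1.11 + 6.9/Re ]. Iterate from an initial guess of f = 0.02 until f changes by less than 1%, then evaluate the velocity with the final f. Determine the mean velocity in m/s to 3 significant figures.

V ≈ 0.182 m/s

Rearranging Darcy-Weisbach: V = √(2·ΔP·D/(f·L·ρ)). With ε/D = 0.0012/0.252 = 0.00476, iterate starting from f = 0.02:
  f = 0.02 → V = √(2·2120·0.252/(0.02·1190·787)) = 0.2388 m/s; Re = ρVD/μ = 2.234e+04; f → 0.03356
  f = 0.03356 → V = 0.1844 m/s; Re = 1.725e+04; f → 0.03448
  f = 0.03448 → V = 0.1819 m/s; Re = 1.702e+04; f → 0.03453
Converged (Δf/f < 1%). With the final f = 0.03453: V = √(2·2120·0.252/(0.03453·1190·787)) = 0.1818 m/s.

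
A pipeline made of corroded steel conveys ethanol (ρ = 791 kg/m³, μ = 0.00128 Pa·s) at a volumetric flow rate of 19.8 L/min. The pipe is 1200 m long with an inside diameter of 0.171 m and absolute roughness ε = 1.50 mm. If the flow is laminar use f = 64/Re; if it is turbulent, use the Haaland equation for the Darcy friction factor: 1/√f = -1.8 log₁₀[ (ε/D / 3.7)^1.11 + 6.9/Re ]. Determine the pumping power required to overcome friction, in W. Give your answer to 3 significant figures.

P ≈ 0.00797 W

Q = 19.8 L/min = 19.8/60000 = 0.00033 m³/s.
Cross-sectional area A = πD²/4 = π(0.171)²/4 = 0.02297 m²; mean velocity V = Q/A = 0.00033/0.02297 = 0.01437 m/s.
Reynolds number Re = ρVD/μ = 791 · 0.01437 · 0.171 / 0.00128 = 1518.
Re < 2300 → laminar flow, so f = 64/Re = 64/1518 = 0.04215 (the turbulent correlation is not needed).
Darcy-Weisbach: ΔP = f(L/D)(ρV²/2) = 0.04215·(1200/0.171)·(791·0.01437²/2) = 0.04215·7018·0.08166 = 24.15 Pa.
Pumping power P = QΔP = 0.00033·24.15 = 0.007971 W = 0.00797 W.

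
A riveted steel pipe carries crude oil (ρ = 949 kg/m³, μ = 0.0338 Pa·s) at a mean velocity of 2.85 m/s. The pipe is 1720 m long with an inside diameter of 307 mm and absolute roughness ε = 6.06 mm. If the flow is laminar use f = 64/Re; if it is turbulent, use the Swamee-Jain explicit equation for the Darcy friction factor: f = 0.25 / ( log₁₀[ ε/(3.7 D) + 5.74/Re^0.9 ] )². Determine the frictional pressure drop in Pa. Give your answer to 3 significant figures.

ΔP ≈ 1.09×10^6 Pa

Reynolds number Re = ρVD/μ = 949 · 2.85 · 0.307 / 0.0338 = 2.457e+04.
Re > 4000 → turbulent. Relative roughness ε/D = 0.00606/0.307 = 0.0197. Swamee-Jain: f = 0.25/(log₁₀[0.0197/3.7 + 5.74/2.457e+04^0.9])² = 0.25/(log₁₀[0.00533 + 0.000642])² = 0.25/(-2.224)² = 0.05057.
Darcy-Weisbach: ΔP = f(L/D)(ρV²/2) = 0.05057·(1720/0.307)·(949·2.85²/2) = 0.05057·5603·3854 = 1.092e+06 Pa.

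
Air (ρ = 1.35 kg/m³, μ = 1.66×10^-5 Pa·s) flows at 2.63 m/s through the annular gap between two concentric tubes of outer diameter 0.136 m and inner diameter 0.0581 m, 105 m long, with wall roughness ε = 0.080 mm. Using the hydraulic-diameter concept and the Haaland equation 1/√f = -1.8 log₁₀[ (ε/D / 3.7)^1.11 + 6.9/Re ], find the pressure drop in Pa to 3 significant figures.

Hydraulic diameter D_h = 4A/P = D_o - D_i = 0.136 - 0.0581 = 0.0779 m.
Re = ρVD_h/μ = 1.35·2.63·0.0779/1.66e-05 = 1.666e+04.
ε/D_h = 8e-05/0.0779 = 0.00103; Haaland gives 1/√f = -1.8 log₁₀[0.000113+0.000414] = 5.901, so f = 0.02872.
ΔP = f(L/D_h)(ρV²/2) = 0.02872·105/0.0779·4.669 = 180.7 Pa.

ΔP ≈ 181 Pa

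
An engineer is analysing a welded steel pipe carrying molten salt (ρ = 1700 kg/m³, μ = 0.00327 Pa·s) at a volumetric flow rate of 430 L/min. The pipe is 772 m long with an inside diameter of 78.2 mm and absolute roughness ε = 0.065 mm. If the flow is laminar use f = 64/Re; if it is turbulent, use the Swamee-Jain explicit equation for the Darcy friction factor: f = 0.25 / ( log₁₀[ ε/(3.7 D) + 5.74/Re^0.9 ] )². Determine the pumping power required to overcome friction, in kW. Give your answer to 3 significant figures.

P ≈ 3.09 kW

Q = 430 L/min = 430/60000 = 0.007167 m³/s.
Cross-sectional area A = πD²/4 = π(0.0782)²/4 = 0.004803 m²; mean velocity V = Q/A = 0.007167/0.004803 = 1.492 m/s.
Reynolds number Re = ρVD/μ = 1700 · 1.492 · 0.0782 / 0.00327 = 6.066e+04.
Re > 4000 → turbulent. Relative roughness ε/D = 6.5e-05/0.0782 = 0.000831. Swamee-Jain: f = 0.25/(log₁₀[0.000831/3.7 + 5.74/6.066e+04^0.9])² = 0.25/(log₁₀[0.000225 + 0.000285])² = 0.25/(-3.293)² = 0.02305.
Darcy-Weisbach: ΔP = f(L/D)(ρV²/2) = 0.02305·(772/0.0782)·(1700·1.492²/2) = 0.02305·9872·1893 = 4.307e+05 Pa.
Pumping power P = QΔP = 0.007167·4.307e+05 = 3087 W = 3.09 kW.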